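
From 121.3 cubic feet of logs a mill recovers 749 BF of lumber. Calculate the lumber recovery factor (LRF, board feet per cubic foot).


Formula: LRF = Lumber Output (BF) / Log Input (ft^3)
LRF = 749 BF / 121.3 ft^3
LRF = 6.17 BF/ft^3

6.17


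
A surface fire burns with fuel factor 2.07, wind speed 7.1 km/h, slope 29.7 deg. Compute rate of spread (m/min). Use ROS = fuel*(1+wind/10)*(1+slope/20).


Formula: ROS = fuel * (1 + wind/10) * (1 + slope/20)
Wind factor = 1 + 7.1/10 = 1.71
Slope factor = 1 + 29.7/20 = 2.485
ROS = 2.07 * 1.71 * 2.485 = 8.8 m/min

8.8


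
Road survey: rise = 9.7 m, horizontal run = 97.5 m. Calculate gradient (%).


Formula: Gradient = rise / run * 100
Gradient = 9.7 / 97.5 * 100 = 9.9%

9.9


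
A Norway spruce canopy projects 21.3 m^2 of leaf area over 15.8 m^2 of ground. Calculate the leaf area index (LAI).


Formula: LAI = total leaf area / ground area  (dimensionless)
LAI = 21.3 m^2 / 15.8 m^2
LAI = 1.35

1.35


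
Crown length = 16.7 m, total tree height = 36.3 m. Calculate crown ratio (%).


Formula: Crown Ratio = (Crown Length / Total Height) * 100
CR = (16.7 m / 36.3 m) * 100
CR = 0.4601 * 100 = 46.0%

46.0


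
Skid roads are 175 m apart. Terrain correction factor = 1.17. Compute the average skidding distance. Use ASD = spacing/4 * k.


Formula: ASD = (spacing / 4) * correction
Uncorrected distance = spacing / 4 = 175 / 4 = 43.75 m
ASD = 43.75 * 1.17 = 51 m

51


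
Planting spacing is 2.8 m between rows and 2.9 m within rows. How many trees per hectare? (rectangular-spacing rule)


Formula: TPH = 10000 m^2/ha / (spacing_x * spacing_y)
Area per tree = 2.8 m * 2.9 m = 8.12 m^2
TPH = 10000 / 8.12 = 1232 trees/ha

1232


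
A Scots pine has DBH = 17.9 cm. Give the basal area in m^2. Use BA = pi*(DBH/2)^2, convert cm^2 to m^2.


Formula: BA = pi * (DBH/2)^2 / 10000  (cm^2 to m^2)
Radius = DBH/2 = 17.9/2 = 8.95 cm
BA = pi * 8.95^2 / 10000
   = 251.6494 cm^2 / 10000
   = 0.0252 m^2

0.0252


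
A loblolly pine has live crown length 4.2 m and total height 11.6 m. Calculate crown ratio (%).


Formula: Crown Ratio = (Crown Length / Total Height) * 100
CR = (4.2 m / 11.6 m) * 100
CR = 0.3621 * 100 = 36.2%

36.2


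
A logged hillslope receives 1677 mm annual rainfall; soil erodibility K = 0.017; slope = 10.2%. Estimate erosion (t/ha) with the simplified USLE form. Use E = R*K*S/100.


Formula: E = R * K * S / 100  (simplified USLE)
R * K = 1677 * 0.017 = 28.509
E = 28.509 * 10.2 / 100 = 2.91 t/ha

2.91


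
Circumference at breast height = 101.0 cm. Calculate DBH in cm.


Formula: DBH = C / pi
DBH = 101.0 / pi
pi = 3.14159...
DBH = 32.1 cm

32.1


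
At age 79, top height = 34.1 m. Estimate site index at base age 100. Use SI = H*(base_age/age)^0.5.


Formula: SI = H_dom * (base_age / age)^0.5
Age ratio = 100 / 79 = 1.26582
sqrt(age_ratio) = 1.12509
SI = 34.1 * 1.12509 = 38.4 m

38.4


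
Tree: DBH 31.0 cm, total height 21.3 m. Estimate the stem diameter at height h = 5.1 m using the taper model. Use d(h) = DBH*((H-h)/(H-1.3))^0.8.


Taper: d(h) = DBH * ((H - h) / (H - 1.3))^0.8
Numerator = H - h = 21.3 - 5.1 = 16.2 m
Denominator = H - 1.3 = 21.3 - 1.3 = 20.0 m
Ratio = 16.2 / 20.0 = 0.81
d = 31.0 * 0.81^0.8 = 26.2 cm

26.2


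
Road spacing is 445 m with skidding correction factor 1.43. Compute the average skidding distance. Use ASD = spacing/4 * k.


Formula: ASD = (spacing / 4) * correction
Uncorrected distance = spacing / 4 = 445 / 4 = 111.25 m
ASD = 111.25 * 1.43 = 159 m

159


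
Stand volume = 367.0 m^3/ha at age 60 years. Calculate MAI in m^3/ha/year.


Formula: MAI = Total Volume / Stand Age
MAI = 367.0 m^3/ha / 60 years
MAI = 6.12 m^3/ha/year

6.12


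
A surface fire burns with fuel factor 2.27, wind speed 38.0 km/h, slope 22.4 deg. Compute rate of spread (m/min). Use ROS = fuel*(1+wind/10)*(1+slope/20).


Formula: ROS = fuel * (1 + wind/10) * (1 + slope/20)
Wind factor = 1 + 38.0/10 = 4.8
Slope factor = 1 + 22.4/20 = 2.12
ROS = 2.27 * 4.8 * 2.12 = 23.1 m/min

23.1


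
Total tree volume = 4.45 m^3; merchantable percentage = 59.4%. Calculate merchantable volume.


Formula: MV = V_total * (merchantable_pct / 100)
Merchantable fraction = 59.4% / 100 = 0.594
MV = 4.45 m^3 * 0.594 = 2.643 m^3

2.643


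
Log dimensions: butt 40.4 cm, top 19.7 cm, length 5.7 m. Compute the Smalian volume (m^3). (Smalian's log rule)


Smalian: V = (A1 + A2)/2 * L,  A = pi*(D/200)^2
A1 = pi*(40.4/200)^2 = 0.12819 m^2
A2 = pi*(19.7/200)^2 = 0.030481 m^2
V = (0.12819+0.030481)/2*5.7 = 0.4522 m^3

0.4522


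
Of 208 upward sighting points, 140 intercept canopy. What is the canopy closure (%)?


Formula: Canopy closure = covered points / total points * 100
Closure = 140 / 208 * 100
Closure = 0.6731 * 100 = 67.3%

67.3


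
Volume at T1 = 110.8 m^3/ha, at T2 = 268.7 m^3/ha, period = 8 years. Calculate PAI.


Formula: PAI = (V_T2 - V_T1) / (T2 - T1)
Volume increment = 268.7 - 110.8 = 157.9 m^3/ha
PAI = 157.9 / 8 = 19.74 m^3/ha/year

19.74


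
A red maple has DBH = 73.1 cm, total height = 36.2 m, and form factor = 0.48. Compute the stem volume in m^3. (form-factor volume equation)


Formula: V = pi * (DBH/200)^2 * H * ff
Radius = DBH/200 = 73.1/200 = 0.3655 m
Radius^2 = 0.3655^2 = 0.13359025 m^2
V = pi * 0.13359025 * 36.2 * 0.48
V = 7.292 m^3

7.292


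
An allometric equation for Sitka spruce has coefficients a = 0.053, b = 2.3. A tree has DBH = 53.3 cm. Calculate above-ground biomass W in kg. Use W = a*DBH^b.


Formula: W = a * DBH^b  (allometric power law)
DBH^b = 53.3^2.3 = 9364.241
W = 0.053 * 9364.241 = 496.3 kg

496.3


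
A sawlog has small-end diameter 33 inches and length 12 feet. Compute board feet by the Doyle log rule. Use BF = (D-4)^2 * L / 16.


Doyle: BF = (D - 4)^2 * L / 16
Adjusted diameter = 33 - 4 = 29 in
(D-4)^2 = 29^2 = 841
BF = 841 * 12 / 16 = 631 BF

631


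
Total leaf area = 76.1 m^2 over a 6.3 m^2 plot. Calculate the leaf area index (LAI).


Formula: LAI = total leaf area / ground area  (dimensionless)
LAI = 76.1 m^2 / 6.3 m^2
LAI = 12.08

12.08


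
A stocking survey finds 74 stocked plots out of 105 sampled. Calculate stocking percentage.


Formula: Stocking % = stocked plots / total plots * 100
Stocking = 74 / 105 * 100
Stocking = 0.7048 * 100 = 70.5%

70.5


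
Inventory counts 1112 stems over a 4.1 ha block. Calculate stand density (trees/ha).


Formula: Stand Density = N_trees / Area_ha
Density = 1112 trees / 4.1 ha
Density = 271 trees/ha

271


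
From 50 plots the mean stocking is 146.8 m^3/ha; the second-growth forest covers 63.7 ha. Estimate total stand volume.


Formula: Total Volume = Mean Volume per ha * Total Area
Total Volume = 146.8 m^3/ha * 63.7 ha
Total Volume = 9351 m^3

9351


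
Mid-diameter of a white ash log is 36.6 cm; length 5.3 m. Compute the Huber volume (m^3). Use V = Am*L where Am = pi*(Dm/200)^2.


Huber: V = Am * L,  Am = pi*(Dm/200)^2
Am = pi*(36.6/200)^2 = 0.105209 m^2
V = 0.105209*5.3 = 0.5576 m^3

0.5576


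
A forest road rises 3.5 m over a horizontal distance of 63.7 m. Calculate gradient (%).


Formula: Gradient = rise / run * 100
Gradient = 3.5 / 63.7 * 100 = 5.5%

5.5


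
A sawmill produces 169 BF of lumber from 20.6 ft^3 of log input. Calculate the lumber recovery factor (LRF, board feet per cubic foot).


Formula: LRF = Lumber Output (BF) / Log Input (ft^3)
LRF = 169 BF / 20.6 ft^3
LRF = 8.2 BF/ft^3

8.2


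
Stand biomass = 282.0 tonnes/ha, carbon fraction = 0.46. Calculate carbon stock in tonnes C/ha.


Formula: Carbon Stock = Biomass * Carbon Fraction
C = 282.0 t/ha * 0.46
C = 129.7 t C/ha

129.7


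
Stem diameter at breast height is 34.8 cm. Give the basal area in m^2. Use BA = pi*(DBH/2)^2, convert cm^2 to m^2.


Formula: BA = pi * (DBH/2)^2 / 10000  (cm^2 to m^2)
Radius = DBH/2 = 34.8/2 = 17.4 cm
BA = pi * 17.4^2 / 10000
   = 951.1486 cm^2 / 10000
   = 0.0951 m^2

0.0951


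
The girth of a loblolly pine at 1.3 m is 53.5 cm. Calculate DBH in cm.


Formula: DBH = C / pi
DBH = 53.5 / pi
pi = 3.14159...
DBH = 17.0 cm

17.0


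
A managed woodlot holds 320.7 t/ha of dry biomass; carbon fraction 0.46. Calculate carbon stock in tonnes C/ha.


Formula: Carbon Stock = Biomass * Carbon Fraction
C = 320.7 t/ha * 0.46
C = 147.5 t C/ha

147.5


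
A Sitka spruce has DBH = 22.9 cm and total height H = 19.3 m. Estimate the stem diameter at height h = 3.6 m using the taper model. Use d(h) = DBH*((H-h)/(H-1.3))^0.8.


Taper: d(h) = DBH * ((H - h) / (H - 1.3))^0.8
Numerator = H - h = 19.3 - 3.6 = 15.7 m
Denominator = H - 1.3 = 19.3 - 1.3 = 18.0 m
Ratio = 15.7 / 18.0 = 0.87222
d = 22.9 * 0.87222^0.8 = 20.5 cm

20.5


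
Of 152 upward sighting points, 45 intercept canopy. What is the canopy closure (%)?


Formula: Canopy closure = covered points / total points * 100
Closure = 45 / 152 * 100
Closure = 0.2961 * 100 = 29.6%

29.6


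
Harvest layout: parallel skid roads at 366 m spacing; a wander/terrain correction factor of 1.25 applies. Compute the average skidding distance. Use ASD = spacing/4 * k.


Formula: ASD = (spacing / 4) * correction
Uncorrected distance = spacing / 4 = 366 / 4 = 91.5 m
ASD = 91.5 * 1.25 = 114 m

114


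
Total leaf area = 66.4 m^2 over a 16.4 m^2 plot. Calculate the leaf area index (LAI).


Formula: LAI = total leaf area / ground area  (dimensionless)
LAI = 66.4 m^2 / 16.4 m^2
LAI = 4.05

4.05


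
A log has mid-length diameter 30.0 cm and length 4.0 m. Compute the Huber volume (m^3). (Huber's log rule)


Huber: V = Am * L,  Am = pi*(Dm/200)^2
Am = pi*(30.0/200)^2 = 0.070686 m^2
V = 0.070686*4.0 = 0.2827 m^3

0.2827


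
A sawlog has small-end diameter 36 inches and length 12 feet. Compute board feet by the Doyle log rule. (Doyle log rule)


Doyle: BF = (D - 4)^2 * L / 16
Adjusted diameter = 36 - 4 = 32 in
(D-4)^2 = 32^2 = 1024
BF = 1024 * 12 / 16 = 768 BF

768


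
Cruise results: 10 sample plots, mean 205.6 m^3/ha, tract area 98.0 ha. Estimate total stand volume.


Formula: Total Volume = Mean Volume per ha * Total Area
Total Volume = 205.6 m^3/ha * 98.0 ha
Total Volume = 20149 m^3

20149


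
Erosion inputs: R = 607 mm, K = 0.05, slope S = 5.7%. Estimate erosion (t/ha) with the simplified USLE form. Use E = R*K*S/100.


Formula: E = R * K * S / 100  (simplified USLE)
R * K = 607 * 0.05 = 30.35
E = 30.35 * 5.7 / 100 = 1.73 t/ha

1.73


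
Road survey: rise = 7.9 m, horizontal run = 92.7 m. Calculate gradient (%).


Formula: Gradient = rise / run * 100
Gradient = 7.9 / 92.7 * 100 = 8.5%

8.5


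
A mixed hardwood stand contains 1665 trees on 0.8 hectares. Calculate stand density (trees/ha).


Formula: Stand Density = N_trees / Area_ha
Density = 1665 trees / 0.8 ha
Density = 2081 trees/ha

2081


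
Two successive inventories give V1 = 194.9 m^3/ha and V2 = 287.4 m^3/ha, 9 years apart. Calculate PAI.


Formula: PAI = (V_T2 - V_T1) / (T2 - T1)
Volume increment = 287.4 - 194.9 = 92.5 m^3/ha
PAI = 92.5 / 9 = 10.28 m^3/ha/year

10.28


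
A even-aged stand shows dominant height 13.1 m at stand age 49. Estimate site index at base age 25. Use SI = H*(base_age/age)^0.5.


Formula: SI = H_dom * (base_age / age)^0.5
Age ratio = 25 / 49 = 0.5102
sqrt(age_ratio) = 0.71429
SI = 13.1 * 0.71429 = 9.4 m

9.4


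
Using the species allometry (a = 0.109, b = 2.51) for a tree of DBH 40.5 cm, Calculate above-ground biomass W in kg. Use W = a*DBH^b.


Formula: W = a * DBH^b  (allometric power law)
DBH^b = 40.5^2.51 = 10832.0862
W = 0.109 * 10832.0862 = 1180.7 kg

1180.7


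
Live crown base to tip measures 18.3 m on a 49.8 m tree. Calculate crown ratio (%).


Formula: Crown Ratio = (Crown Length / Total Height) * 100
CR = (18.3 m / 49.8 m) * 100
CR = 0.3675 * 100 = 36.7%

36.7


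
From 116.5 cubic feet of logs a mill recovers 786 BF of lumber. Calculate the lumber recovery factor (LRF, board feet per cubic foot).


Formula: LRF = Lumber Output (BF) / Log Input (ft^3)
LRF = 786 BF / 116.5 ft^3
LRF = 6.75 BF/ft^3

6.75


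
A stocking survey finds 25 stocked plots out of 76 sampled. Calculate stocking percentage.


Formula: Stocking % = stocked plots / total plots * 100
Stocking = 25 / 76 * 100
Stocking = 0.3289 * 100 = 32.9%

32.9


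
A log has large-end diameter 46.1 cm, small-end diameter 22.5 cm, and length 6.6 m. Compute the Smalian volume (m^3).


Smalian: V = (A1 + A2)/2 * L,  A = pi*(D/200)^2
A1 = pi*(46.1/200)^2 = 0.166914 m^2
A2 = pi*(22.5/200)^2 = 0.039761 m^2
V = (0.166914+0.039761)/2*6.6 = 0.682 m^3

0.682


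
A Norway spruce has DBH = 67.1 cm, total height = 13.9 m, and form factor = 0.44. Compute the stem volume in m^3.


Formula: V = pi * (DBH/200)^2 * H * ff
Radius = DBH/200 = 67.1/200 = 0.3355 m
Radius^2 = 0.3355^2 = 0.11256025 m^2
V = pi * 0.11256025 * 13.9 * 0.44
V = 2.163 m^3

2.163


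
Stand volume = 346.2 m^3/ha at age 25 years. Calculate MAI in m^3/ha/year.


Formula: MAI = Total Volume / Stand Age
MAI = 346.2 m^3/ha / 25 years
MAI = 13.85 m^3/ha/year

13.85


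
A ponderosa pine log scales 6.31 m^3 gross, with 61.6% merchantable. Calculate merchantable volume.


Formula: MV = V_total * (merchantable_pct / 100)
Merchantable fraction = 61.6% / 100 = 0.616
MV = 6.31 m^3 * 0.616 = 3.887 m^3

3.887


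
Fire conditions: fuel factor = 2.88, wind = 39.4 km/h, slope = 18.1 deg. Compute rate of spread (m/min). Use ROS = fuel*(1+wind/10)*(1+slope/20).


Formula: ROS = fuel * (1 + wind/10) * (1 + slope/20)
Wind factor = 1 + 39.4/10 = 4.94
Slope factor = 1 + 18.1/20 = 1.905
ROS = 2.88 * 4.94 * 1.905 = 27.1 m/min

27.1


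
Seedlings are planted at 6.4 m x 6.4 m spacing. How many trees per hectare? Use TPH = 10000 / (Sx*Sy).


Formula: TPH = 10000 m^2/ha / (spacing_x * spacing_y)
Area per tree = 6.4 m * 6.4 m = 40.96 m^2
TPH = 10000 / 40.96 = 244 trees/ha

244


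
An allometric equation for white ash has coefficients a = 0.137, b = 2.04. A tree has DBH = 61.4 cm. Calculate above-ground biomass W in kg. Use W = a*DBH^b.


Formula: W = a * DBH^b  (allometric power law)
DBH^b = 61.4^2.04 = 4444.9152
W = 0.137 * 4444.9152 = 609.0 kg

609.0


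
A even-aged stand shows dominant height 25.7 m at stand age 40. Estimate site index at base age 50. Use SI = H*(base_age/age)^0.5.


Formula: SI = H_dom * (base_age / age)^0.5
Age ratio = 50 / 40 = 1.25
sqrt(age_ratio) = 1.11803
SI = 25.7 * 1.11803 = 28.7 m

28.7


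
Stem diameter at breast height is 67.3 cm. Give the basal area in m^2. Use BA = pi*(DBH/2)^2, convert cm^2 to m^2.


Formula: BA = pi * (DBH/2)^2 / 10000  (cm^2 to m^2)
Radius = DBH/2 = 67.3/2 = 33.65 cm
BA = pi * 33.65^2 / 10000
   = 3557.296 cm^2 / 10000
   = 0.3557 m^2

0.3557


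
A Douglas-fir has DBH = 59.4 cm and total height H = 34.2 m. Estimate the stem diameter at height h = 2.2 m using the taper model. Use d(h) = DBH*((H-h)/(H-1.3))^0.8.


Taper: d(h) = DBH * ((H - h) / (H - 1.3))^0.8
Numerator = H - h = 34.2 - 2.2 = 32.0 m
Denominator = H - 1.3 = 34.2 - 1.3 = 32.9 m
Ratio = 32.0 / 32.9 = 0.97264
d = 59.4 * 0.97264^0.8 = 58.1 cm

58.1


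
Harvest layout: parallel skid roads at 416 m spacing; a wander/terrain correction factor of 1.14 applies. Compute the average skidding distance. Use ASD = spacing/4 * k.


Formula: ASD = (spacing / 4) * correction
Uncorrected distance = spacing / 4 = 416 / 4 = 104 m
ASD = 104 * 1.14 = 119 m

119


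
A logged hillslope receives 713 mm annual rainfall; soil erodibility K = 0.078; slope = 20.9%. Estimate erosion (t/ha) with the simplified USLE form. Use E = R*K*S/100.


Formula: E = R * K * S / 100  (simplified USLE)
R * K = 713 * 0.078 = 55.614
E = 55.614 * 20.9 / 100 = 11.62 t/ha

11.62


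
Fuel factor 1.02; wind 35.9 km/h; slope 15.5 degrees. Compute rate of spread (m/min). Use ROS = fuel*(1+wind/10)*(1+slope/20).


Formula: ROS = fuel * (1 + wind/10) * (1 + slope/20)
Wind factor = 1 + 35.9/10 = 4.59
Slope factor = 1 + 15.5/20 = 1.775
ROS = 1.02 * 4.59 * 1.775 = 8.31 m/min

8.31


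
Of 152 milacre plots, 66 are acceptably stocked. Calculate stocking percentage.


Formula: Stocking % = stocked plots / total plots * 100
Stocking = 66 / 152 * 100
Stocking = 0.4342 * 100 = 43.4%

43.4


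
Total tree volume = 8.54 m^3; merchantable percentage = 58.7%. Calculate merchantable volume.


Formula: MV = V_total * (merchantable_pct / 100)
Merchantable fraction = 58.7% / 100 = 0.587
MV = 8.54 m^3 * 0.587 = 5.013 m^3

5.013


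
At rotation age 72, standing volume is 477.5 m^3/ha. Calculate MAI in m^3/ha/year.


Formula: MAI = Total Volume / Stand Age
MAI = 477.5 m^3/ha / 72 years
MAI = 6.63 m^3/ha/year

6.63


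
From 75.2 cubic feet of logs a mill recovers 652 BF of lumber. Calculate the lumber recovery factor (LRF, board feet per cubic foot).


Formula: LRF = Lumber Output (BF) / Log Input (ft^3)
LRF = 652 BF / 75.2 ft^3
LRF = 8.67 BF/ft^3

8.67


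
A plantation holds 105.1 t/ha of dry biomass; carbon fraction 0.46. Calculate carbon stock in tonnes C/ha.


Formula: Carbon Stock = Biomass * Carbon Fraction
C = 105.1 t/ha * 0.46
C = 48.3 t C/ha

48.3


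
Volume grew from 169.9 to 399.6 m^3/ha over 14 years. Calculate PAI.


Formula: PAI = (V_T2 - V_T1) / (T2 - T1)
Volume increment = 399.6 - 169.9 = 229.7 m^3/ha
PAI = 229.7 / 14 = 16.41 m^3/ha/year

16.41


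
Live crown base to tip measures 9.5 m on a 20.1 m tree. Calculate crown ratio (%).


Formula: Crown Ratio = (Crown Length / Total Height) * 100
CR = (9.5 m / 20.1 m) * 100
CR = 0.4726 * 100 = 47.3%

47.3


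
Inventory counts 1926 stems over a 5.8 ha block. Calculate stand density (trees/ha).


Formula: Stand Density = N_trees / Area_ha
Density = 1926 trees / 5.8 ha
Density = 332 trees/ha

332


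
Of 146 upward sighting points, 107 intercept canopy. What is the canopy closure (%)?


Formula: Canopy closure = covered points / total points * 100
Closure = 107 / 146 * 100
Closure = 0.7329 * 100 = 73.3%

73.3


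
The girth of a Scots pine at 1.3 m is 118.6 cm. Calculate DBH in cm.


Formula: DBH = C / pi
DBH = 118.6 / pi
pi = 3.14159...
DBH = 37.8 cm

37.8


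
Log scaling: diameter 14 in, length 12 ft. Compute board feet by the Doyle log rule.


Doyle: BF = (D - 4)^2 * L / 16
Adjusted diameter = 14 - 4 = 10 in
(D-4)^2 = 10^2 = 100
BF = 100 * 12 / 16 = 75 BF

75


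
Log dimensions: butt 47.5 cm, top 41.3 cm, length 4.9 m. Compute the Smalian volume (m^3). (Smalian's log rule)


Smalian: V = (A1 + A2)/2 * L,  A = pi*(D/200)^2
A1 = pi*(47.5/200)^2 = 0.177205 m^2
A2 = pi*(41.3/200)^2 = 0.133965 m^2
V = (0.177205+0.133965)/2*4.9 = 0.7624 m^3

0.7624


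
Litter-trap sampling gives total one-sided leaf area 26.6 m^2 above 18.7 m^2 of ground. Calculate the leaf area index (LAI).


Formula: LAI = total leaf area / ground area  (dimensionless)
LAI = 26.6 m^2 / 18.7 m^2
LAI = 1.42

1.42


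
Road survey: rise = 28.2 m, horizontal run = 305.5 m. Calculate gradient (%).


Formula: Gradient = rise / run * 100
Gradient = 28.2 / 305.5 * 100 = 9.2%

9.2


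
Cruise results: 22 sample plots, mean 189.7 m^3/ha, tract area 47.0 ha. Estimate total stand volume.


Formula: Total Volume = Mean Volume per ha * Total Area
Total Volume = 189.7 m^3/ha * 47.0 ha
Total Volume = 8916 m^3

8916


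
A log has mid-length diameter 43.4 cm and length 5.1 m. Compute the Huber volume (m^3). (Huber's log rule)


Huber: V = Am * L,  Am = pi*(Dm/200)^2
Am = pi*(43.4/200)^2 = 0.147934 m^2
V = 0.147934*5.1 = 0.7545 m^3

0.7545


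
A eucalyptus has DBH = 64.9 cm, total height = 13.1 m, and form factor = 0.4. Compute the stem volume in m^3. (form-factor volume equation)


Formula: V = pi * (DBH/200)^2 * H * ff
Radius = DBH/200 = 64.9/200 = 0.3245 m
Radius^2 = 0.3245^2 = 0.10530025 m^2
V = pi * 0.10530025 * 13.1 * 0.4
V = 1.733 m^3

1.733


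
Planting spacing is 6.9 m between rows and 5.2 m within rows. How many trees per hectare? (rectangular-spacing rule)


Formula: TPH = 10000 m^2/ha / (spacing_x * spacing_y)
Area per tree = 6.9 m * 5.2 m = 35.88 m^2
TPH = 10000 / 35.88 = 279 trees/ha

279


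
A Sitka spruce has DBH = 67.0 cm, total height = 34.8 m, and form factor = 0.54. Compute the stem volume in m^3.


Formula: V = pi * (DBH/200)^2 * H * ff
Radius = DBH/200 = 67.0/200 = 0.335 m
Radius^2 = 0.335^2 = 0.112225 m^2
V = pi * 0.112225 * 34.8 * 0.54
V = 6.625 m^3

6.625


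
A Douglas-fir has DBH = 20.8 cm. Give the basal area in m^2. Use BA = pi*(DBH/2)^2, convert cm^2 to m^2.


Formula: BA = pi * (DBH/2)^2 / 10000  (cm^2 to m^2)
Radius = DBH/2 = 20.8/2 = 10.4 cm
BA = pi * 10.4^2 / 10000
   = 339.7947 cm^2 / 10000
   = 0.034 m^2

0.034


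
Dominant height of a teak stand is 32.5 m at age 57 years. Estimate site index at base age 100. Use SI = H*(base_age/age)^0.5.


Formula: SI = H_dom * (base_age / age)^0.5
Age ratio = 100 / 57 = 1.75439
sqrt(age_ratio) = 1.32453
SI = 32.5 * 1.32453 = 43.0 m

43.0


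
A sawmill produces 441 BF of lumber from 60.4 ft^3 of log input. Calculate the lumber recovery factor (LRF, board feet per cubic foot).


Formula: LRF = Lumber Output (BF) / Log Input (ft^3)
LRF = 441 BF / 60.4 ft^3
LRF = 7.3 BF/ft^3

7.3


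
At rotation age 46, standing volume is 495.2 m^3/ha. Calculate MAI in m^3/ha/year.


Formula: MAI = Total Volume / Stand Age
MAI = 495.2 m^3/ha / 46 years
MAI = 10.77 m^3/ha/year

10.77


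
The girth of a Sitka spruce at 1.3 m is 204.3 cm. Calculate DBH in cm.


Formula: DBH = C / pi
DBH = 204.3 / pi
pi = 3.14159...
DBH = 65.0 cm

65.0


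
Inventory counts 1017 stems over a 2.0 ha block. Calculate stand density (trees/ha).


Formula: Stand Density = N_trees / Area_ha
Density = 1017 trees / 2.0 ha
Density = 509 trees/ha

509


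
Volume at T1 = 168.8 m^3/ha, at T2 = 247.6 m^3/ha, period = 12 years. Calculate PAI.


Formula: PAI = (V_T2 - V_T1) / (T2 - T1)
Volume increment = 247.6 - 168.8 = 78.8 m^3/ha
PAI = 78.8 / 12 = 6.57 m^3/ha/year

6.57


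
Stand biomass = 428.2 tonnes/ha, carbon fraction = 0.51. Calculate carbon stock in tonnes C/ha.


Formula: Carbon Stock = Biomass * Carbon Fraction
C = 428.2 t/ha * 0.51
C = 218.4 t C/ha

218.4


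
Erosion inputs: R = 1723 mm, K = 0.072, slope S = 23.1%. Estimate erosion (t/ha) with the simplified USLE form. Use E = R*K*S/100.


Formula: E = R * K * S / 100  (simplified USLE)
R * K = 1723 * 0.072 = 124.056
E = 124.056 * 23.1 / 100 = 28.66 t/ha

28.66


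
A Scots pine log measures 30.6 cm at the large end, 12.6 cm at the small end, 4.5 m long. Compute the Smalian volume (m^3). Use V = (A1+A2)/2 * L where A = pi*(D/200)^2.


Smalian: V = (A1 + A2)/2 * L,  A = pi*(D/200)^2
A1 = pi*(30.6/200)^2 = 0.073542 m^2
A2 = pi*(12.6/200)^2 = 0.012469 m^2
V = (0.073542+0.012469)/2*4.5 = 0.1935 m^3

0.1935


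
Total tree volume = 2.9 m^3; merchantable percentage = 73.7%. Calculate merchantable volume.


Formula: MV = V_total * (merchantable_pct / 100)
Merchantable fraction = 73.7% / 100 = 0.737
MV = 2.9 m^3 * 0.737 = 2.137 m^3

2.137


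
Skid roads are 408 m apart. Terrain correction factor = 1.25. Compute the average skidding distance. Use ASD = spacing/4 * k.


Formula: ASD = (spacing / 4) * correction
Uncorrected distance = spacing / 4 = 408 / 4 = 102 m
ASD = 102 * 1.25 = 128 m

128


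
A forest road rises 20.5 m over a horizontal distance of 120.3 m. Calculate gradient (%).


Formula: Gradient = rise / run * 100
Gradient = 20.5 / 120.3 * 100 = 17.0%

17.0


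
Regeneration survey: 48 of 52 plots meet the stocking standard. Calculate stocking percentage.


Formula: Stocking % = stocked plots / total plots * 100
Stocking = 48 / 52 * 100
Stocking = 0.9231 * 100 = 92.3%

92.3


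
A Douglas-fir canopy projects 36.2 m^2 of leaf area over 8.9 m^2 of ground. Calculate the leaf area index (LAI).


Formula: LAI = total leaf area / ground area  (dimensionless)
LAI = 36.2 m^2 / 8.9 m^2
LAI = 4.07

4.07


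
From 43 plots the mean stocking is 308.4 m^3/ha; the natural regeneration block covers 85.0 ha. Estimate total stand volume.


Formula: Total Volume = Mean Volume per ha * Total Area
Total Volume = 308.4 m^3/ha * 85.0 ha
Total Volume = 26214 m^3

26214


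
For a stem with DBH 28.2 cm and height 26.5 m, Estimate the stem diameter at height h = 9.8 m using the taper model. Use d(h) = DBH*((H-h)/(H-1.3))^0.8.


Taper: d(h) = DBH * ((H - h) / (H - 1.3))^0.8
Numerator = H - h = 26.5 - 9.8 = 16.7 m
Denominator = H - 1.3 = 26.5 - 1.3 = 25.2 m
Ratio = 16.7 / 25.2 = 0.6627
d = 28.2 * 0.6627^0.8 = 20.3 cm

20.3


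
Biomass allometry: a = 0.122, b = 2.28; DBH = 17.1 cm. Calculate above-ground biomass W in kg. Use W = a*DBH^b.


Formula: W = a * DBH^b  (allometric power law)
DBH^b = 17.1^2.28 = 647.4871
W = 0.122 * 647.4871 = 79.0 kg

79.0


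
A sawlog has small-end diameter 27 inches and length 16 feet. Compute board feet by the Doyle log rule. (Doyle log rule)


Doyle: BF = (D - 4)^2 * L / 16
Adjusted diameter = 27 - 4 = 23 in
(D-4)^2 = 23^2 = 529
BF = 529 * 16 / 16 = 529 BF

529


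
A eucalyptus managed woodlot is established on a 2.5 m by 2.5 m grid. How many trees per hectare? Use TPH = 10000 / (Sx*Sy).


Formula: TPH = 10000 m^2/ha / (spacing_x * spacing_y)
Area per tree = 2.5 m * 2.5 m = 6.25 m^2
TPH = 10000 / 6.25 = 1600 trees/ha

1600


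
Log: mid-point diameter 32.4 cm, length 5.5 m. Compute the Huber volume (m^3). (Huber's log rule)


Huber: V = Am * L,  Am = pi*(Dm/200)^2
Am = pi*(32.4/200)^2 = 0.082448 m^2
V = 0.082448*5.5 = 0.4535 m^3

0.4535


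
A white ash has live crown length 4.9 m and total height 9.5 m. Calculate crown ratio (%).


Formula: Crown Ratio = (Crown Length / Total Height) * 100
CR = (4.9 m / 9.5 m) * 100
CR = 0.5158 * 100 = 51.6%

51.6


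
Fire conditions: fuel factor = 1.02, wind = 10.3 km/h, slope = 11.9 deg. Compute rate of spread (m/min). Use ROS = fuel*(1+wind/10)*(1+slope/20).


Formula: ROS = fuel * (1 + wind/10) * (1 + slope/20)
Wind factor = 1 + 10.3/10 = 2.03
Slope factor = 1 + 11.9/20 = 1.595
ROS = 1.02 * 2.03 * 1.595 = 3.3 m/min

3.3


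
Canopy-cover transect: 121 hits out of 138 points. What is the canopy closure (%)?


Formula: Canopy closure = covered points / total points * 100
Closure = 121 / 138 * 100
Closure = 0.8768 * 100 = 87.7%

87.7


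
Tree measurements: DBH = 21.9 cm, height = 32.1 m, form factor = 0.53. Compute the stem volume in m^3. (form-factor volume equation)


Formula: V = pi * (DBH/200)^2 * H * ff
Radius = DBH/200 = 21.9/200 = 0.1095 m
Radius^2 = 0.1095^2 = 0.01199025 m^2
V = pi * 0.01199025 * 32.1 * 0.53
V = 0.641 m^3

0.641


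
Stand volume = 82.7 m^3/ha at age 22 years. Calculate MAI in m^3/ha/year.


Formula: MAI = Total Volume / Stand Age
MAI = 82.7 m^3/ha / 22 years
MAI = 3.76 m^3/ha/year

3.76


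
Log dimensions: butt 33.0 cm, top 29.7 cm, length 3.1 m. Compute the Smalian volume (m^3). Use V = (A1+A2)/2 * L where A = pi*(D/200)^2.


Smalian: V = (A1 + A2)/2 * L,  A = pi*(D/200)^2
A1 = pi*(33.0/200)^2 = 0.08553 m^2
A2 = pi*(29.7/200)^2 = 0.069279 m^2
V = (0.08553+0.069279)/2*3.1 = 0.24 m^3

0.24


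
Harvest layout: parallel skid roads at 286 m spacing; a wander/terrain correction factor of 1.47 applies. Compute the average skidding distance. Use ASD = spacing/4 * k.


Formula: ASD = (spacing / 4) * correction
Uncorrected distance = spacing / 4 = 286 / 4 = 71.5 m
ASD = 71.5 * 1.47 = 105 m

105


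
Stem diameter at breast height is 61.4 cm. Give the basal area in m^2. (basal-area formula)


Formula: BA = pi * (DBH/2)^2 / 10000  (cm^2 to m^2)
Radius = DBH/2 = 61.4/2 = 30.7 cm
BA = pi * 30.7^2 / 10000
   = 2960.9197 cm^2 / 10000
   = 0.2961 m^2

0.2961


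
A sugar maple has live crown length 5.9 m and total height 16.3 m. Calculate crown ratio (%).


Formula: Crown Ratio = (Crown Length / Total Height) * 100
CR = (5.9 m / 16.3 m) * 100
CR = 0.362 * 100 = 36.2%

36.2


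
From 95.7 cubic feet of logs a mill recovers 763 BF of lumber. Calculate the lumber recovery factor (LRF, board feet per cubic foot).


Formula: LRF = Lumber Output (BF) / Log Input (ft^3)
LRF = 763 BF / 95.7 ft^3
LRF = 7.97 BF/ft^3

7.97


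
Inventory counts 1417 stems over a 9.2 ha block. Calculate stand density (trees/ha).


Formula: Stand Density = N_trees / Area_ha
Density = 1417 trees / 9.2 ha
Density = 154 trees/ha

154


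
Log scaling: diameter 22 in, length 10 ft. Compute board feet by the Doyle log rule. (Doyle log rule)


Doyle: BF = (D - 4)^2 * L / 16
Adjusted diameter = 22 - 4 = 18 in
(D-4)^2 = 18^2 = 324
BF = 324 * 10 / 16 = 203 BF

203


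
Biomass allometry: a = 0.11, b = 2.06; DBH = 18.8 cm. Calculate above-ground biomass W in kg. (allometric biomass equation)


Formula: W = a * DBH^b  (allometric power law)
DBH^b = 18.8^2.06 = 421.4685
W = 0.11 * 421.4685 = 46.4 kg

46.4


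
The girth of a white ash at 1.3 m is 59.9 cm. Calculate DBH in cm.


Formula: DBH = C / pi
DBH = 59.9 / pi
pi = 3.14159...
DBH = 19.1 cm

19.1


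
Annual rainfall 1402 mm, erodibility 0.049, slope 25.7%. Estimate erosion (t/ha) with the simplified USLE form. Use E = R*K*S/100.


Formula: E = R * K * S / 100  (simplified USLE)
R * K = 1402 * 0.049 = 68.698
E = 68.698 * 25.7 / 100 = 17.66 t/ha

17.66


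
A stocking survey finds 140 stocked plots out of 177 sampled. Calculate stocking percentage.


Formula: Stocking % = stocked plots / total plots * 100
Stocking = 140 / 177 * 100
Stocking = 0.791 * 100 = 79.1%

79.1


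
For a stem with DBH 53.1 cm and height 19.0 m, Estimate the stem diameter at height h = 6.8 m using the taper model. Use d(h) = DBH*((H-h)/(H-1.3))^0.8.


Taper: d(h) = DBH * ((H - h) / (H - 1.3))^0.8
Numerator = H - h = 19.0 - 6.8 = 12.2 m
Denominator = H - 1.3 = 19.0 - 1.3 = 17.7 m
Ratio = 12.2 / 17.7 = 0.68927
d = 53.1 * 0.68927^0.8 = 39.4 cm

39.4


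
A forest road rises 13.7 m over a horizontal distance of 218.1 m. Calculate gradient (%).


Formula: Gradient = rise / run * 100
Gradient = 13.7 / 218.1 * 100 = 6.3%

6.3


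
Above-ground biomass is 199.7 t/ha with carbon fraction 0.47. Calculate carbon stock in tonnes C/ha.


Formula: Carbon Stock = Biomass * Carbon Fraction
C = 199.7 t/ha * 0.47
C = 93.9 t C/ha

93.9


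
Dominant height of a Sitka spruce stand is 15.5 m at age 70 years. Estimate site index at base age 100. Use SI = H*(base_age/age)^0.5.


Formula: SI = H_dom * (base_age / age)^0.5
Age ratio = 100 / 70 = 1.42857
sqrt(age_ratio) = 1.19523
SI = 15.5 * 1.19523 = 18.5 m

18.5


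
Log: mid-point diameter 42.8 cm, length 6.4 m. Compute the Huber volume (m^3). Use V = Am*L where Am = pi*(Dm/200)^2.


Huber: V = Am * L,  Am = pi*(Dm/200)^2
Am = pi*(42.8/200)^2 = 0.143872 m^2
V = 0.143872*6.4 = 0.9208 m^3

0.9208


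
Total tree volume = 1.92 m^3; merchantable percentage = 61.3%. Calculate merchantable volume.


Formula: MV = V_total * (merchantable_pct / 100)
Merchantable fraction = 61.3% / 100 = 0.613
MV = 1.92 m^3 * 0.613 = 1.177 m^3

1.177


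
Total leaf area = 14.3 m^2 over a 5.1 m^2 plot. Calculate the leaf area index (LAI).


Formula: LAI = total leaf area / ground area  (dimensionless)
LAI = 14.3 m^2 / 5.1 m^2
LAI = 2.8

2.8


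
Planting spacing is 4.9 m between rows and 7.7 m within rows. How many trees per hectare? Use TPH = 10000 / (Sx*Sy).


Formula: TPH = 10000 m^2/ha / (spacing_x * spacing_y)
Area per tree = 4.9 m * 7.7 m = 37.73 m^2
TPH = 10000 / 37.73 = 265 trees/ha

265


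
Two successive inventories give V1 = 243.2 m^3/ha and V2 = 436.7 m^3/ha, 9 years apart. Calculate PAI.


Formula: PAI = (V_T2 - V_T1) / (T2 - T1)
Volume increment = 436.7 - 243.2 = 193.5 m^3/ha
PAI = 193.5 / 9 = 21.5 m^3/ha/year

21.5


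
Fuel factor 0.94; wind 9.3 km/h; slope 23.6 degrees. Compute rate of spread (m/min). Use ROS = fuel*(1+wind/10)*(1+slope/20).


Formula: ROS = fuel * (1 + wind/10) * (1 + slope/20)
Wind factor = 1 + 9.3/10 = 1.93
Slope factor = 1 + 23.6/20 = 2.18
ROS = 0.94 * 1.93 * 2.18 = 3.95 m/min

3.95


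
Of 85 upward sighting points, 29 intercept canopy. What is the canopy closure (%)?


Formula: Canopy closure = covered points / total points * 100
Closure = 29 / 85 * 100
Closure = 0.3412 * 100 = 34.1%

34.1


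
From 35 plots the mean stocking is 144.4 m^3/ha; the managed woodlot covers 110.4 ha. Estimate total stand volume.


Formula: Total Volume = Mean Volume per ha * Total Area
Total Volume = 144.4 m^3/ha * 110.4 ha
Total Volume = 15942 m^3

15942


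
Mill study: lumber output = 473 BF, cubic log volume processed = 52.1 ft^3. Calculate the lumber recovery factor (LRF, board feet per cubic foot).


Formula: LRF = Lumber Output (BF) / Log Input (ft^3)
LRF = 473 BF / 52.1 ft^3
LRF = 9.08 BF/ft^3

9.08


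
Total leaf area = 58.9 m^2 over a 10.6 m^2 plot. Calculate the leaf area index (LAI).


Formula: LAI = total leaf area / ground area  (dimensionless)
LAI = 58.9 m^2 / 10.6 m^2
LAI = 5.56

5.56


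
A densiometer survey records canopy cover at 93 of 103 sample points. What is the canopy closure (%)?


Formula: Canopy closure = covered points / total points * 100
Closure = 93 / 103 * 100
Closure = 0.9029 * 100 = 90.3%

90.3


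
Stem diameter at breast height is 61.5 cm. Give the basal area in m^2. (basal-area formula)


Formula: BA = pi * (DBH/2)^2 / 10000  (cm^2 to m^2)
Radius = DBH/2 = 61.5/2 = 30.75 cm
BA = pi * 30.75^2 / 10000
   = 2970.5722 cm^2 / 10000
   = 0.2971 m^2

0.2971


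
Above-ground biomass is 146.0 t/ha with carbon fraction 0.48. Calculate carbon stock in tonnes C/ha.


Formula: Carbon Stock = Biomass * Carbon Fraction
C = 146.0 t/ha * 0.48
C = 70.1 t C/ha

70.1


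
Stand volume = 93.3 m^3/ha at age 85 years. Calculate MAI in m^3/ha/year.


Formula: MAI = Total Volume / Stand Age
MAI = 93.3 m^3/ha / 85 years
MAI = 1.1 m^3/ha/year

1.1


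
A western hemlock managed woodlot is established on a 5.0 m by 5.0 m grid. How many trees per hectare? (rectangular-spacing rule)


Formula: TPH = 10000 m^2/ha / (spacing_x * spacing_y)
Area per tree = 5.0 m * 5.0 m = 25.0 m^2
TPH = 10000 / 25.0 = 400 trees/ha

400


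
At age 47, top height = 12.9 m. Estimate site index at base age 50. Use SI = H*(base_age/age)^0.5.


Formula: SI = H_dom * (base_age / age)^0.5
Age ratio = 50 / 47 = 1.06383
sqrt(age_ratio) = 1.03142
SI = 12.9 * 1.03142 = 13.3 m

13.3


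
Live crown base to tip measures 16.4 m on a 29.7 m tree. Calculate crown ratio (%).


Formula: Crown Ratio = (Crown Length / Total Height) * 100
CR = (16.4 m / 29.7 m) * 100
CR = 0.5522 * 100 = 55.2%

55.2


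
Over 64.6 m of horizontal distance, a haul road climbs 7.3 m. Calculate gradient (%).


Formula: Gradient = rise / run * 100
Gradient = 7.3 / 64.6 * 100 = 11.3%

11.3


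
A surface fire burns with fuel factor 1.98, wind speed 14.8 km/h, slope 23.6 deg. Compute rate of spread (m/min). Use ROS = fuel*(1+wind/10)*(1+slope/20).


Formula: ROS = fuel * (1 + wind/10) * (1 + slope/20)
Wind factor = 1 + 14.8/10 = 2.48
Slope factor = 1 + 23.6/20 = 2.18
ROS = 1.98 * 2.48 * 2.18 = 10.7 m/min

10.7


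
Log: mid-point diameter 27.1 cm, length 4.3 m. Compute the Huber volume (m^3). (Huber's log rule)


Huber: V = Am * L,  Am = pi*(Dm/200)^2
Am = pi*(27.1/200)^2 = 0.05768 m^2
V = 0.05768*4.3 = 0.248 m^3

0.248


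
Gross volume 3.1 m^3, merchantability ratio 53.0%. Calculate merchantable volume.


Formula: MV = V_total * (merchantable_pct / 100)
Merchantable fraction = 53.0% / 100 = 0.53
MV = 3.1 m^3 * 0.53 = 1.643 m^3

1.643


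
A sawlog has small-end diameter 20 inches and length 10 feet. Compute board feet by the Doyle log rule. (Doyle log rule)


Doyle: BF = (D - 4)^2 * L / 16
Adjusted diameter = 20 - 4 = 16 in
(D-4)^2 = 16^2 = 256
BF = 256 * 10 / 16 = 160 BF

160


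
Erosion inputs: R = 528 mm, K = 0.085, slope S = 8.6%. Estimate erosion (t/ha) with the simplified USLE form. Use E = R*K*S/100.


Formula: E = R * K * S / 100  (simplified USLE)
R * K = 528 * 0.085 = 44.88
E = 44.88 * 8.6 / 100 = 3.86 t/ha

3.86


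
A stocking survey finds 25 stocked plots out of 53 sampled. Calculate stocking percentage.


Formula: Stocking % = stocked plots / total plots * 100
Stocking = 25 / 53 * 100
Stocking = 0.4717 * 100 = 47.2%

47.2


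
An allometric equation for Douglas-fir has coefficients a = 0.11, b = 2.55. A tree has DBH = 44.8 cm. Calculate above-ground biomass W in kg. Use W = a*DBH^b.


Formula: W = a * DBH^b  (allometric power law)
DBH^b = 44.8^2.55 = 16246.4671
W = 0.11 * 16246.4671 = 1787.1 kg

1787.1


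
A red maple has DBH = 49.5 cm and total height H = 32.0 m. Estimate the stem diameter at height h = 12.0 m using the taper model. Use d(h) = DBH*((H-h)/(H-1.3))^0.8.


Taper: d(h) = DBH * ((H - h) / (H - 1.3))^0.8
Numerator = H - h = 32.0 - 12.0 = 20.0 m
Denominator = H - 1.3 = 32.0 - 1.3 = 30.7 m
Ratio = 20.0 / 30.7 = 0.65147
d = 49.5 * 0.65147^0.8 = 35.1 cm

35.1


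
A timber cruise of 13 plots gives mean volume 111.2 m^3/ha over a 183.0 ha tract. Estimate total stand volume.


Formula: Total Volume = Mean Volume per ha * Total Area
Total Volume = 111.2 m^3/ha * 183.0 ha
Total Volume = 20350 m^3

20350


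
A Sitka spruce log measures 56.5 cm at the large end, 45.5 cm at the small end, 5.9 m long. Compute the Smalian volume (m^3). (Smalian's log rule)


Smalian: V = (A1 + A2)/2 * L,  A = pi*(D/200)^2
A1 = pi*(56.5/200)^2 = 0.250719 m^2
A2 = pi*(45.5/200)^2 = 0.162597 m^2
V = (0.250719+0.162597)/2*5.9 = 1.2193 m^3

1.2193


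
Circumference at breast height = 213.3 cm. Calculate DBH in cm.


Formula: DBH = C / pi
DBH = 213.3 / pi
pi = 3.14159...
DBH = 67.9 cm

67.9


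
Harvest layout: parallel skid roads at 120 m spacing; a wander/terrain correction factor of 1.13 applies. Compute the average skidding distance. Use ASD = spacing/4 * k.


Formula: ASD = (spacing / 4) * correction
Uncorrected distance = spacing / 4 = 120 / 4 = 30 m
ASD = 30 * 1.13 = 34 m

34


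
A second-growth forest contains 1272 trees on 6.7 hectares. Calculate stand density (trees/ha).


Formula: Stand Density = N_trees / Area_ha
Density = 1272 trees / 6.7 ha
Density = 190 trees/ha

190


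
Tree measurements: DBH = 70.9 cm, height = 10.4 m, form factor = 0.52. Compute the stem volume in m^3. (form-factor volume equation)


Formula: V = pi * (DBH/200)^2 * H * ff
Radius = DBH/200 = 70.9/200 = 0.3545 m
Radius^2 = 0.3545^2 = 0.12567025 m^2
V = pi * 0.12567025 * 10.4 * 0.52
V = 2.135 m^3

2.135


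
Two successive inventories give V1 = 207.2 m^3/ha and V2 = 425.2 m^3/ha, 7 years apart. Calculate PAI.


Formula: PAI = (V_T2 - V_T1) / (T2 - T1)
Volume increment = 425.2 - 207.2 = 218.0 m^3/ha
PAI = 218.0 / 7 = 31.14 m^3/ha/year

31.14


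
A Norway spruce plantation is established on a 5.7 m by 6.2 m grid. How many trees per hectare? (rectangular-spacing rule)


Formula: TPH = 10000 m^2/ha / (spacing_x * spacing_y)
Area per tree = 5.7 m * 6.2 m = 35.34 m^2
TPH = 10000 / 35.34 = 283 trees/ha

283


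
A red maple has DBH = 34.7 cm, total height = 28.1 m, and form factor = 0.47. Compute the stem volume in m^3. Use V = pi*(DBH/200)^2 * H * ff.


Formula: V = pi * (DBH/200)^2 * H * ff
Radius = DBH/200 = 34.7/200 = 0.1735 m
Radius^2 = 0.1735^2 = 0.03010225 m^2
V = pi * 0.03010225 * 28.1 * 0.47
V = 1.249 m^3

1.249


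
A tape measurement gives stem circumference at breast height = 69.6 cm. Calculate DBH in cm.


Formula: DBH = C / pi
DBH = 69.6 / pi
pi = 3.14159...
DBH = 22.2 cm

22.2


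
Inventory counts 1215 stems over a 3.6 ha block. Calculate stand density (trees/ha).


Formula: Stand Density = N_trees / Area_ha
Density = 1215 trees / 3.6 ha
Density = 338 trees/ha

338
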